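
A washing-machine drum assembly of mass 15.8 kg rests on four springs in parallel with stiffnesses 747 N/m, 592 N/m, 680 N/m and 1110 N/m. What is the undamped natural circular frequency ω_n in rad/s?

14.1 rad/s

Parallel springs add: k_eq = 747 + 592 + 680 + 1110 = 3129 N/m.
ω_n = √(k_eq/m) = √(3129/15.8) = √198.0 = 14.07 rad/s.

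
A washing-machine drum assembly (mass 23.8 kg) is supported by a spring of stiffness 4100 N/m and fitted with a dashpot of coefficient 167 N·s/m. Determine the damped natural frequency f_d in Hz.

ω_n = √(k/m) = √(4100/23.8) = 13.13 rad/s.
Critical damping c_c = 2√(k·m) = 2√(4100 × 23.8) = 624.8 N·s/m, so ζ = c/c_c = 167/624.8 = 0.2673.
ω_d = ω_n√(1 − ζ²) = 13.13 × √(1 − 0.0715) = 12.65 rad/s.
f_d = ω_d/(2π) = 2.013 Hz.

2.01 Hz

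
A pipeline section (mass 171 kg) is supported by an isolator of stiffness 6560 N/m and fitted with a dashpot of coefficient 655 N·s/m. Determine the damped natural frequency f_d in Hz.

0.937 Hz

ω_n = √(k/m) = √(6560/171) = 6.194 rad/s.
Critical damping c_c = 2√(k·m) = 2√(6560 × 171) = 2118 N·s/m, so ζ = c/c_c = 655/2118 = 0.3092.
ω_d = ω_n√(1 − ζ²) = 6.194 × √(1 − 0.0956) = 5.890 rad/s.
f_d = ω_d/(2π) = 0.9375 Hz.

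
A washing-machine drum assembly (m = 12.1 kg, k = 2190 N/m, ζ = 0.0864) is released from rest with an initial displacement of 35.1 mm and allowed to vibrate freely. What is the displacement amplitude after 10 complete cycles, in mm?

0.151 mm

Logarithmic decrement δ = 2πζ/√(1 − ζ²) = 2π × 0.08640/√(1 − 0.00746) = 0.5449.
After n cycles, x_n/x₀ = e^(−nδ), so x_10 = 35.1 × e^(−10 × 0.5449) = 35.1 × 0.004300 = 0.1509 mm.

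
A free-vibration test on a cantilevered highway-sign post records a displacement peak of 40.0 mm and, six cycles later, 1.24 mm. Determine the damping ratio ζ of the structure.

0.0918

Logarithmic decrement δ = (1/n)·ln(x₀/x_n) = (1/6)·ln(40.0/1.24) = (1/6)·ln(32.26) = 0.5790.
ζ = δ/√(4π² + δ²) = 0.5790/√(39.48 + 0.335) = 0.5790/6.310 = 0.09176.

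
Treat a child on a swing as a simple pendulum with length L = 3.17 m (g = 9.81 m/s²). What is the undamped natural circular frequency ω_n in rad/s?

For a simple pendulum ω_n = √(g/L) = √(9.81/3.17) = √3.095 = 1.759 rad/s.

1.76 rad/s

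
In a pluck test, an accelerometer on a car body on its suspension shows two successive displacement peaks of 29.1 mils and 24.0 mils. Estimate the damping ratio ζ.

0.0307

Logarithmic decrement δ = (1/n)·ln(x₀/x_n) = (1/1)·ln(29.1/24.0) = (1/1)·ln(1.213) = 0.1927.
ζ = δ/√(4π² + δ²) = 0.1927/√(39.48 + 0.0371) = 0.1927/6.286 = 0.03065.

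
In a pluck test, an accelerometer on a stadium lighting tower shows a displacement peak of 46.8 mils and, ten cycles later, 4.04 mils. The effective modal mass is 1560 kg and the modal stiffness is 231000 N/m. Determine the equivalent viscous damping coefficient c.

Logarithmic decrement δ = (1/n)·ln(x₀/x_n) = (1/10)·ln(46.8/4.04) = (1/10)·ln(11.58) = 0.2450.
ζ = δ/√(4π² + δ²) = 0.2450/√(39.48 + 0.0600) = 0.2450/6.288 = 0.03896.
c = ζ · 2√(km) = 0.03896 × 2√(231000 × 1560) = 0.03896 × 37970 = 1479 N·s/m.

1480 N·s/m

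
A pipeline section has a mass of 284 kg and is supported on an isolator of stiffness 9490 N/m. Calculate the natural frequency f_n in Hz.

ω_n = √(k/m) = √(9490/284) = √33.42 = 5.781 rad/s.
f_n = ω_n/(2π) = 5.781/6.283 = 0.9200 Hz.

0.920 Hz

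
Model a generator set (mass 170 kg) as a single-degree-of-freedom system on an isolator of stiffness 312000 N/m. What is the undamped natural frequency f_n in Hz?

6.82 Hz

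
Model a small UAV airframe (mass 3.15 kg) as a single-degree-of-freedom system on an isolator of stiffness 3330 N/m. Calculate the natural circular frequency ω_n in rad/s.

ω_n = √(k/m) = √(3330/3.15) = √1057 = 32.51 rad/s.

32.5 rad/s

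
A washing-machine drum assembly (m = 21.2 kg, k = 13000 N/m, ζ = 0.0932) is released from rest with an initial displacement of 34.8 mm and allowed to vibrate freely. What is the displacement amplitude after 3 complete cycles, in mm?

Logarithmic decrement δ = 2πζ/√(1 − ζ²) = 2π × 0.09320/√(1 − 0.00869) = 0.5882.
After n cycles, x_n/x₀ = e^(−nδ), so x_3 = 34.8 × e^(−3 × 0.5882) = 34.8 × 0.1713 = 5.961 mm.

5.96 mm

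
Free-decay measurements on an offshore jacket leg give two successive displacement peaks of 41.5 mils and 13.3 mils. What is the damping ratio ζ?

Logarithmic decrement δ = (1/n)·ln(x₀/x_n) = (1/1)·ln(41.5/13.3) = (1/1)·ln(3.120) = 1.138.
ζ = δ/√(4π² + δ²) = 1.138/√(39.48 + 1.29) = 1.138/6.385 = 0.1782.

0.178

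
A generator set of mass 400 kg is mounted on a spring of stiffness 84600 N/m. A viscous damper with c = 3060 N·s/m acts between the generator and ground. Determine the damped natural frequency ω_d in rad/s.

ω_n = √(k/m) = √(84600/400) = 14.54 rad/s.
Critical damping c_c = 2√(k·m) = 2√(84600 × 400) = 11630 N·s/m, so ζ = c/c_c = 3060/11630 = 0.2630.
ω_d = ω_n√(1 − ζ²) = 14.54 × √(1 − 0.0692) = 14.03 rad/s.

14.0 rad/s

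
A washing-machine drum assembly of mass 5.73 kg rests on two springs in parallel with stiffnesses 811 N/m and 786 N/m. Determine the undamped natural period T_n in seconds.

0.376 s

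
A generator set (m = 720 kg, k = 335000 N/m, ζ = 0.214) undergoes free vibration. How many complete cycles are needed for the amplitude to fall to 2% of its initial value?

3 cycles

Logarithmic decrement δ = 2πζ/√(1 − ζ²) = 2π × 0.2140/√(1 − 0.0458) = 1.376.
x_n/x₀ = e^(−nδ) ≤ 0.02; take ln: n ≥ ln(1/0.02)/δ = 3.912/1.376 = 2.842.
So 3 complete cycles are required.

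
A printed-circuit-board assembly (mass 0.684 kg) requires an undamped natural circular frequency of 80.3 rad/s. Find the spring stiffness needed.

4410 N/m

k = m·ω_n² = 0.684 × 80.30² = 0.684 × 6448 = 4410 N/m.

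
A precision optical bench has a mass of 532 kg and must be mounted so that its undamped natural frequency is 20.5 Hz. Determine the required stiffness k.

ω_n = 2πf_n = 2π × 20.5 = 128.8 rad/s.
k = m·ω_n² = 532 × 128.8² = 532 × 16590 = 8826000 N/m.

8830000 N/m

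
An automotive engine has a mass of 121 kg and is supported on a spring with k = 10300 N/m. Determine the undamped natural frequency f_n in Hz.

ω_n = √(k/m) = √(10300/121) = √85.12 = 9.226 rad/s.
f_n = ω_n/(2π) = 9.226/6.283 = 1.468 Hz.

1.47 Hz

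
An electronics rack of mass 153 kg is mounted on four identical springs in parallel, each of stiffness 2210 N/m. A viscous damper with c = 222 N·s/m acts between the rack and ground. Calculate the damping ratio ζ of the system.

0.0954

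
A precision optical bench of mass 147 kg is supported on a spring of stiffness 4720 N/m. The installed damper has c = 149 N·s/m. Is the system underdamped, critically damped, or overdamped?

c_c = 2√(k·m) = 1666 N·s/m; ζ = c/c_c = 149/1666 = 0.0894.
Since ζ < 1 the system is underdamped.

underdamped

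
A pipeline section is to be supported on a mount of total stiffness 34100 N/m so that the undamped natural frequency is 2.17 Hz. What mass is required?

ω_n = 2πf_n = 2π × 2.17 = 13.63 rad/s.
m = k/ω_n² = 34100/13.63² = 34100/185.9 = 183.4 kg.

183 kg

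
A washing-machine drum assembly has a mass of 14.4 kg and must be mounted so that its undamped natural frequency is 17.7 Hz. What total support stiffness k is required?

178000 N/m

ω_n = 2πf_n = 2π × 17.7 = 111.2 rad/s.
k = m·ω_n² = 14.4 × 111.2² = 14.4 × 12370 = 178100 N/m.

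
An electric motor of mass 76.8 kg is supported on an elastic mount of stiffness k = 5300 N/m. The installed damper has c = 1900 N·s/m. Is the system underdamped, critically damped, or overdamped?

overdamped

c_c = 2√(k·m) = 1276 N·s/m; ζ = c/c_c = 1900/1276 = 1.49.
Since ζ > 1 the system is overdamped.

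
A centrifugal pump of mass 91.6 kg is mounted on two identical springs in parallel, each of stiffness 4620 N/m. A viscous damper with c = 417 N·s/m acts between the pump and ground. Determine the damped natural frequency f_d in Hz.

1.56 Hz

Parallel springs add: k_eq = 2 × 4620 = 9240 N/m.
ω_n = √(k_eq/m) = √(9240/91.6) = 10.04 rad/s.
Critical damping c_c = 2√(k_eq·m) = 2√(9240 × 91.6) = 1840 N·s/m, so ζ = c/c_c = 417/1840 = 0.2266.
ω_d = ω_n√(1 − ζ²) = 10.04 × √(1 − 0.0514) = 9.782 rad/s.
f_d = ω_d/(2π) = 1.557 Hz.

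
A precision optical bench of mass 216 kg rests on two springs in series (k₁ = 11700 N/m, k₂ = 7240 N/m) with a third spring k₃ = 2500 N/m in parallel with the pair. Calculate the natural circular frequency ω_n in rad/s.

Series pair: k_s = k₁k₂/(k₁+k₂) = (11700)(7240)/(11700 + 7240) = 4472 N/m. In parallel with k₃: k_eq = 4472 + 2500 = 6972 N/m.
ω_n = √(k_eq/m) = √(6972/216) = √32.28 = 5.682 rad/s.

5.68 rad/s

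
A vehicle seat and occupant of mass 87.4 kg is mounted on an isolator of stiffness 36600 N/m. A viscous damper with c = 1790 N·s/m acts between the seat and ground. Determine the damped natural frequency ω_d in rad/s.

ω_n = √(k/m) = √(36600/87.4) = 20.46 rad/s.
Critical damping c_c = 2√(k·m) = 2√(36600 × 87.4) = 3577 N·s/m, so ζ = c/c_c = 1790/3577 = 0.5004.
ω_d = ω_n√(1 − ζ²) = 20.46 × √(1 − 0.250) = 17.72 rad/s.

17.7 rad/s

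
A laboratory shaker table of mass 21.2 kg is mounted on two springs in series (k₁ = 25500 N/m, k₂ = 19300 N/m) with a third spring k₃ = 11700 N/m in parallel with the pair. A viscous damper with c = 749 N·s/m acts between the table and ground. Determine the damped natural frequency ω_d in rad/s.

Series pair: k_s = k₁k₂/(k₁+k₂) = (25500)(19300)/(25500 + 19300) = 10990 N/m. In parallel with k₃: k_eq = 10990 + 11700 = 22690 N/m.
ω_n = √(k_eq/m) = √(22690/21.2) = 32.71 rad/s.
Critical damping c_c = 2√(k_eq·m) = 2√(22690 × 21.2) = 1387 N·s/m, so ζ = c/c_c = 749/1387 = 0.5400.
ω_d = ω_n√(1 − ζ²) = 32.71 × √(1 − 0.292) = 27.53 rad/s.

27.5 rad/s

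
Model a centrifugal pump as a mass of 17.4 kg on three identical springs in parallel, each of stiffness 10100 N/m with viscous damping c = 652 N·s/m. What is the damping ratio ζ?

0.449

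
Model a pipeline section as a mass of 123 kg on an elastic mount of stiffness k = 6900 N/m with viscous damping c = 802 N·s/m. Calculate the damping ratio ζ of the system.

0.435

ω_n = √(k/m) = √(6900/123) = 7.490 rad/s.
Critical damping c_c = 2√(k·m) = 2√(6900 × 123) = 1842 N·s/m, so ζ = c/c_c = 802/1842 = 0.4353.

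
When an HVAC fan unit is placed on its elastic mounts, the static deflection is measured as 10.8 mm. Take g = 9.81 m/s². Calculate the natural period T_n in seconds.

0.208 s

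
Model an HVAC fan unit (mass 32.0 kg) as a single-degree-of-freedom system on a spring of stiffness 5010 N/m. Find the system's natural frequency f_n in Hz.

ω_n = √(k/m) = √(5010/32.0) = √156.6 = 12.51 rad/s.
f_n = ω_n/(2π) = 12.51/6.283 = 1.991 Hz.

1.99 Hz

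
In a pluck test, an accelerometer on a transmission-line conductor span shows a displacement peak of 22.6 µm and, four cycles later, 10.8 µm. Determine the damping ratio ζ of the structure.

0.0294

Logarithmic decrement δ = (1/n)·ln(x₀/x_n) = (1/4)·ln(22.6/10.8) = (1/4)·ln(2.093) = 0.1846.
ζ = δ/√(4π² + δ²) = 0.1846/√(39.48 + 0.0341) = 0.1846/6.286 = 0.02937.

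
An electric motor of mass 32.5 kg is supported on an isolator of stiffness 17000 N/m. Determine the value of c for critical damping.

1490 N·s/m

c_c = 2√(k·m) = 2√(17000 × 32.5) = 2 × 743.3 = 1487 N·s/m.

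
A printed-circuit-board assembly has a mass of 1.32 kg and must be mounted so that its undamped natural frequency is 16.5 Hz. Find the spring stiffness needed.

14200 N/m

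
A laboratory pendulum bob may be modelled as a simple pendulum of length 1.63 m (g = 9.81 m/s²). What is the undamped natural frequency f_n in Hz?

0.390 Hz

For a simple pendulum ω_n = √(g/L) = √(9.81/1.63) = √6.018 = 2.453 rad/s.
f_n = ω_n/(2π) = 2.453/6.283 = 0.3904 Hz.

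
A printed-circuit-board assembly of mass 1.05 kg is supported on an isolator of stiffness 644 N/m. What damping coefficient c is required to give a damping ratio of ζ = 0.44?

c_c = 2√(k·m) = 2√(644.0 × 1.05) = 52.01 N·s/m.
c = ζ·c_c = 0.44 × 52.01 = 22.88 N·s/m.

22.9 N·s/m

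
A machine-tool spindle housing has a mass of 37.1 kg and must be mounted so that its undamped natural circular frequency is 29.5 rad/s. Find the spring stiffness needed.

k = m·ω_n² = 37.1 × 29.50² = 37.1 × 870.2 = 32290 N/m.

32300 N/m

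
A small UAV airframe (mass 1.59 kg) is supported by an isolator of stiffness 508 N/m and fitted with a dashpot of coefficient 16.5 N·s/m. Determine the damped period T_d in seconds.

0.367 s

ω_n = √(k/m) = √(508.0/1.59) = 17.87 rad/s.
Critical damping c_c = 2√(k·m) = 2√(508.0 × 1.59) = 56.84 N·s/m, so ζ = c/c_c = 16.5/56.84 = 0.2903.
ω_d = ω_n√(1 − ζ²) = 17.87 × √(1 − 0.0843) = 17.10 rad/s.
T_d = 2π/ω_d = 0.3673 s.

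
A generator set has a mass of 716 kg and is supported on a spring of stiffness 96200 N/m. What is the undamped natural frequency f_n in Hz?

1.84 Hz

ω_n = √(k/m) = √(96200/716) = √134.4 = 11.59 rad/s.
f_n = ω_n/(2π) = 11.59/6.283 = 1.845 Hz.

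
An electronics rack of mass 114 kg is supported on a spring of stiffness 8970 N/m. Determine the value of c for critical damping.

c_c = 2√(k·m) = 2√(8970 × 114) = 2 × 1011 = 2022 N·s/m.

2020 N·s/m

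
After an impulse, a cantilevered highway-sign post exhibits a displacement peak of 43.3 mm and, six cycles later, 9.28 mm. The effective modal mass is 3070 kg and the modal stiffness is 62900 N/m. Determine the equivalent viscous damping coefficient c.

1130 N·s/m

Logarithmic decrement δ = (1/n)·ln(x₀/x_n) = (1/6)·ln(43.3/9.28) = (1/6)·ln(4.666) = 0.2567.
ζ = δ/√(4π² + δ²) = 0.2567/√(39.48 + 0.0659) = 0.2567/6.288 = 0.04082.
c = ζ · 2√(km) = 0.04082 × 2√(62900 × 3070) = 0.04082 × 27790 = 1135 N·s/m.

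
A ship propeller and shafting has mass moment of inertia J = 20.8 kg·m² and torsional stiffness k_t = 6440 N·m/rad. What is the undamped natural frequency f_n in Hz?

2.80 Hz

ω_n = √(k_t/J) = √(6440/20.8) = √309.6 = 17.60 rad/s.
f_n = ω_n/(2π) = 17.60/6.283 = 2.800 Hz.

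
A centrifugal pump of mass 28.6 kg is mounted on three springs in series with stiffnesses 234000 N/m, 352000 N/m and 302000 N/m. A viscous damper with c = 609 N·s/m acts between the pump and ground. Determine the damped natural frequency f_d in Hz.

9.06 Hz

Series springs: 1/k_eq = 1/234000 + 1/352000 + 1/302000 = 1.043×10^-5, so k_eq = 95920 N/m.
ω_n = √(k_eq/m) = √(95920/28.6) = 57.91 rad/s.
Critical damping c_c = 2√(k_eq·m) = 2√(95920 × 28.6) = 3313 N·s/m, so ζ = c/c_c = 609/3313 = 0.1838.
ω_d = ω_n√(1 − ζ²) = 57.91 × √(1 − 0.0338) = 56.92 rad/s.
f_d = ω_d/(2π) = 9.060 Hz.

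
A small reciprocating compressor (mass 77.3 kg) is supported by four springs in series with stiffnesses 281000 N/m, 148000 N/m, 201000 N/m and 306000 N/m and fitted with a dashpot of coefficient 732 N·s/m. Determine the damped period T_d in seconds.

Series springs: 1/k_eq = 1/281000 + 1/148000 + 1/201000 + 1/306000 = 1.856×10^-5, so k_eq = 53880 N/m.
ω_n = √(k_eq/m) = √(53880/77.3) = 26.40 rad/s.
Critical damping c_c = 2√(k_eq·m) = 2√(53880 × 77.3) = 4082 N·s/m, so ζ = c/c_c = 732/4082 = 0.1793.
ω_d = ω_n√(1 − ζ²) = 26.40 × √(1 − 0.0322) = 25.97 rad/s.
T_d = 2π/ω_d = 0.2419 s.

0.242 s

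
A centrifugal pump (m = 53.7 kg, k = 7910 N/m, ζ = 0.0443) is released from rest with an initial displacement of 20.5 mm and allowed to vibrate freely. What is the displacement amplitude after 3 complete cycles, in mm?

8.89 mm

Logarithmic decrement δ = 2πζ/√(1 − ζ²) = 2π × 0.04430/√(1 − 0.00196) = 0.2786.
After n cycles, x_n/x₀ = e^(−nδ), so x_3 = 20.5 × e^(−3 × 0.2786) = 20.5 × 0.4335 = 8.887 mm.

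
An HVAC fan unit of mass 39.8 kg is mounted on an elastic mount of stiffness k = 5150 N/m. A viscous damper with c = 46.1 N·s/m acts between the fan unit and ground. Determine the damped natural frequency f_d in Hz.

1.81 Hz

ω_n = √(k/m) = √(5150/39.8) = 11.38 rad/s.
Critical damping c_c = 2√(k·m) = 2√(5150 × 39.8) = 905.5 N·s/m, so ζ = c/c_c = 46.1/905.5 = 0.05091.
ω_d = ω_n√(1 − ζ²) = 11.38 × √(1 − 0.00259) = 11.36 rad/s.
f_d = ω_d/(2π) = 1.808 Hz.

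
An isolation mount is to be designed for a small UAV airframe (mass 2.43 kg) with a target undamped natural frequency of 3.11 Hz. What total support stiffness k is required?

ω_n = 2πf_n = 2π × 3.11 = 19.54 rad/s.
k = m·ω_n² = 2.43 × 19.54² = 2.43 × 381.8 = 927.9 N/m.

928 N/m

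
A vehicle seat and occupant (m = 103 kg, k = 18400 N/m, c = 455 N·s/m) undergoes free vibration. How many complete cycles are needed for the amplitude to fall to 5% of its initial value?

ζ = c/(2√(km)) = 455/(2√(18400 × 103)) = 455/2753 = 0.1653.
Logarithmic decrement δ = 2πζ/√(1 − ζ²) = 2π × 0.1653/√(1 − 0.0273) = 1.053.
x_n/x₀ = e^(−nδ) ≤ 0.05; take ln: n ≥ ln(1/0.05)/δ = 2.996/1.053 = 2.845.
So 3 complete cycles are required.

3 cycles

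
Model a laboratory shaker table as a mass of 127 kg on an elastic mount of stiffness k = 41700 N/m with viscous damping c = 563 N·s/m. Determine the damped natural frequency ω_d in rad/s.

ω_n = √(k/m) = √(41700/127) = 18.12 rad/s.
Critical damping c_c = 2√(k·m) = 2√(41700 × 127) = 4603 N·s/m, so ζ = c/c_c = 563/4603 = 0.1223.
ω_d = ω_n√(1 − ζ²) = 18.12 × √(1 − 0.0150) = 17.98 rad/s.

18.0 rad/s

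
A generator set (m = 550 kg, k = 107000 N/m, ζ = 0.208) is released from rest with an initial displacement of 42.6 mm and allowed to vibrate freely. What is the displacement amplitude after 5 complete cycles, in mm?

Logarithmic decrement δ = 2πζ/√(1 − ζ²) = 2π × 0.2080/√(1 − 0.0433) = 1.336.
After n cycles, x_n/x₀ = e^(−nδ), so x_5 = 42.6 × e^(−5 × 1.336) = 42.6 × 0.001255 = 0.05346 mm.

0.0535 mm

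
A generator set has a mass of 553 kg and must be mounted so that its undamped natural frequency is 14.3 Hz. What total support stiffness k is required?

ω_n = 2πf_n = 2π × 14.3 = 89.85 rad/s.
k = m·ω_n² = 553 × 89.85² = 553 × 8073 = 4464000 N/m.

4460000 N/m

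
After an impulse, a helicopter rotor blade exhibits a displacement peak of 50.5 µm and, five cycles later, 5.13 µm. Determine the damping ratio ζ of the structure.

0.0726

Logarithmic decrement δ = (1/n)·ln(x₀/x_n) = (1/5)·ln(50.5/5.13) = (1/5)·ln(9.844) = 0.4574.
ζ = δ/√(4π² + δ²) = 0.4574/√(39.48 + 0.209) = 0.4574/6.300 = 0.07260.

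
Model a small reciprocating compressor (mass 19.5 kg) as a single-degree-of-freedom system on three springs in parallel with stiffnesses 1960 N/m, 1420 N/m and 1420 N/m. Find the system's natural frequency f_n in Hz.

Parallel springs add: k_eq = 1960 + 1420 + 1420 = 4800 N/m.
ω_n = √(k_eq/m) = √(4800/19.5) = √246.2 = 15.69 rad/s.
f_n = ω_n/(2π) = 15.69/6.283 = 2.497 Hz.

2.50 Hz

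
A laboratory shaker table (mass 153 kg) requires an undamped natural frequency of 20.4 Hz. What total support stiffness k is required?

ω_n = 2πf_n = 2π × 20.4 = 128.2 rad/s.
k = m·ω_n² = 153 × 128.2² = 153 × 16430 = 2514000 N/m.

2510000 N/m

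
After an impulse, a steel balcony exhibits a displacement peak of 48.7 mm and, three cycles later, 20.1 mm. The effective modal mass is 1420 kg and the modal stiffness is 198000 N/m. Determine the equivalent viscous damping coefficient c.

1570 N·s/m

Logarithmic decrement δ = (1/n)·ln(x₀/x_n) = (1/3)·ln(48.7/20.1) = (1/3)·ln(2.423) = 0.2950.
ζ = δ/√(4π² + δ²) = 0.2950/√(39.48 + 0.0870) = 0.2950/6.290 = 0.04690.
c = ζ · 2√(km) = 0.04690 × 2√(198000 × 1420) = 0.04690 × 33540 = 1573 N·s/m.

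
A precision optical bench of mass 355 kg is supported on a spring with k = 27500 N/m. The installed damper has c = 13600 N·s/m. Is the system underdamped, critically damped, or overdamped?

c_c = 2√(k·m) = 6249 N·s/m; ζ = c/c_c = 13600/6249 = 2.18.
Since ζ > 1 the system is overdamped.

overdamped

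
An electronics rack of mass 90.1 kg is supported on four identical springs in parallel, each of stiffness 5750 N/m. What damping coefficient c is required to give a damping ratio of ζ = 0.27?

Parallel springs add: k_eq = 4 × 5750 = 23000 N/m.
c_c = 2√(k_eq·m) = 2√(23000 × 90.1) = 2879 N·s/m.
c = ζ·c_c = 0.27 × 2879 = 777.4 N·s/m.

777 N·s/m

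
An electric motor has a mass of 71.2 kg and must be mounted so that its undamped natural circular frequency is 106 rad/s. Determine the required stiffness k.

k = m·ω_n² = 71.2 × 106.0² = 71.2 × 11240 = 800000 N/m.

800000 N/m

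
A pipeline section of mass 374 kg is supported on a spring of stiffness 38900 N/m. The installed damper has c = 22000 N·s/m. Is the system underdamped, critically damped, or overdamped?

overdamped

c_c = 2√(k·m) = 7629 N·s/m; ζ = c/c_c = 22000/7629 = 2.88.
Since ζ > 1 the system is overdamped.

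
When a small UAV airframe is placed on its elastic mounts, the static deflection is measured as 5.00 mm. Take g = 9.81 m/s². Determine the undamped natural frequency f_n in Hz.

ω_n = √(g/δ_st) = √(9.81/0.00500) = √1962 = 44.29 rad/s.
f_n = ω_n/(2π) = 44.29/6.283 = 7.050 Hz.

7.05 Hz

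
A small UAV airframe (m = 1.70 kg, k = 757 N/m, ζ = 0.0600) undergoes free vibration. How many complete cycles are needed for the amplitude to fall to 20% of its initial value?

Logarithmic decrement δ = 2πζ/√(1 − ζ²) = 2π × 0.06000/√(1 − 0.00360) = 0.3777.
x_n/x₀ = e^(−nδ) ≤ 0.2; take ln: n ≥ ln(1/0.2)/δ = 1.609/0.3777 = 4.261.
So 5 complete cycles are required.

5 cycles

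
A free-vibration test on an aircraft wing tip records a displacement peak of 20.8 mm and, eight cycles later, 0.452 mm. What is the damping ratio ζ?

0.0760

Logarithmic decrement δ = (1/n)·ln(x₀/x_n) = (1/8)·ln(20.8/0.452) = (1/8)·ln(46.02) = 0.4786.
ζ = δ/√(4π² + δ²) = 0.4786/√(39.48 + 0.229) = 0.4786/6.301 = 0.07596.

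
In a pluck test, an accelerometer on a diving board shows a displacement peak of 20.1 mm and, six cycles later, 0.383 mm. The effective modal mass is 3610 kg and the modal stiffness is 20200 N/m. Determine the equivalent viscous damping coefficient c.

1780 N·s/m

Logarithmic decrement δ = (1/n)·ln(x₀/x_n) = (1/6)·ln(20.1/0.383) = (1/6)·ln(52.48) = 0.6601.
ζ = δ/√(4π² + δ²) = 0.6601/√(39.48 + 0.436) = 0.6601/6.318 = 0.1045.
c = ζ · 2√(km) = 0.1045 × 2√(20200 × 3610) = 0.1045 × 17080 = 1784 N·s/m.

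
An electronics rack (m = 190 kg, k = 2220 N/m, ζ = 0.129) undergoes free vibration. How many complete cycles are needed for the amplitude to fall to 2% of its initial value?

Logarithmic decrement δ = 2πζ/√(1 − ζ²) = 2π × 0.1290/√(1 − 0.0166) = 0.8174.
x_n/x₀ = e^(−nδ) ≤ 0.02; take ln: n ≥ ln(1/0.02)/δ = 3.912/0.8174 = 4.786.
So 5 complete cycles are required.

5 cycles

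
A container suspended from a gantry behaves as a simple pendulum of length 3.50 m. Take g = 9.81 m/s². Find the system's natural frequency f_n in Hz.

0.266 Hz

For a simple pendulum ω_n = √(g/L) = √(9.81/3.50) = √2.803 = 1.674 rad/s.
f_n = ω_n/(2π) = 1.674/6.283 = 0.2665 Hz.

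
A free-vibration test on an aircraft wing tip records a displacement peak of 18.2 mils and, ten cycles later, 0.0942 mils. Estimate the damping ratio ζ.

Logarithmic decrement δ = (1/n)·ln(x₀/x_n) = (1/10)·ln(18.2/0.0942) = (1/10)·ln(193.2) = 0.5264.
ζ = δ/√(4π² + δ²) = 0.5264/√(39.48 + 0.277) = 0.5264/6.305 = 0.08348.

0.0835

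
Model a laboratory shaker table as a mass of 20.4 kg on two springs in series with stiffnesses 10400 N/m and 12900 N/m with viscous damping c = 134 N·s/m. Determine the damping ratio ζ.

0.195

Series springs: 1/k_eq = 1/10400 + 1/12900 = 0.0001737, so k_eq = 5758 N/m.
ω_n = √(k_eq/m) = √(5758/20.4) = 16.80 rad/s.
Critical damping c_c = 2√(k_eq·m) = 2√(5758 × 20.4) = 685.5 N·s/m, so ζ = c/c_c = 134/685.5 = 0.1955.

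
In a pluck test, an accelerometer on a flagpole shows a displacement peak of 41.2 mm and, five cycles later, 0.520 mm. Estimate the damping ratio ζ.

Logarithmic decrement δ = (1/n)·ln(x₀/x_n) = (1/5)·ln(41.2/0.520) = (1/5)·ln(79.23) = 0.8745.
ζ = δ/√(4π² + δ²) = 0.8745/√(39.48 + 0.765) = 0.8745/6.344 = 0.1378.

0.138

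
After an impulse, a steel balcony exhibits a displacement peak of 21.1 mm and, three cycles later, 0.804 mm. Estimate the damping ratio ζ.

0.171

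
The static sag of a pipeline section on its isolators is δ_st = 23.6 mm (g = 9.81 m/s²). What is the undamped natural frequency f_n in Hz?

3.24 Hz

ω_n = √(g/δ_st) = √(9.81/0.0236) = √415.7 = 20.39 rad/s.
f_n = ω_n/(2π) = 20.39/6.283 = 3.245 Hz.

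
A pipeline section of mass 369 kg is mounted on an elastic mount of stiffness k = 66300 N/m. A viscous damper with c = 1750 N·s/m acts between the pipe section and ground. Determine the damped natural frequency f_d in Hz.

ω_n = √(k/m) = √(66300/369) = 13.40 rad/s.
Critical damping c_c = 2√(k·m) = 2√(66300 × 369) = 9892 N·s/m, so ζ = c/c_c = 1750/9892 = 0.1769.
ω_d = ω_n√(1 − ζ²) = 13.40 × √(1 − 0.0313) = 13.19 rad/s.
f_d = ω_d/(2π) = 2.100 Hz.

2.10 Hz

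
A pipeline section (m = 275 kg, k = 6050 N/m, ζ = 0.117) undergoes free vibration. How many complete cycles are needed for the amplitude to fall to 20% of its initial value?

Logarithmic decrement δ = 2πζ/√(1 − ζ²) = 2π × 0.1170/√(1 − 0.0137) = 0.7402.
x_n/x₀ = e^(−nδ) ≤ 0.2; take ln: n ≥ ln(1/0.2)/δ = 1.609/0.7402 = 2.174.
So 3 complete cycles are required.

3 cycles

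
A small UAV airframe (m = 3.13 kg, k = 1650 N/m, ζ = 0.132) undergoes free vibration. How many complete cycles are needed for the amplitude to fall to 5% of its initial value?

Logarithmic decrement δ = 2πζ/√(1 − ζ²) = 2π × 0.1320/√(1 − 0.0174) = 0.8367.
x_n/x₀ = e^(−nδ) ≤ 0.05; take ln: n ≥ ln(1/0.05)/δ = 2.996/0.8367 = 3.580.
So 4 complete cycles are required.

4 cycles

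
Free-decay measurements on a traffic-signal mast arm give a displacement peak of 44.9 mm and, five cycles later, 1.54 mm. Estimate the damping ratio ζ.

0.107

Logarithmic decrement δ = (1/n)·ln(x₀/x_n) = (1/5)·ln(44.9/1.54) = (1/5)·ln(29.16) = 0.6745.
ζ = δ/√(4π² + δ²) = 0.6745/√(39.48 + 0.455) = 0.6745/6.319 = 0.1067.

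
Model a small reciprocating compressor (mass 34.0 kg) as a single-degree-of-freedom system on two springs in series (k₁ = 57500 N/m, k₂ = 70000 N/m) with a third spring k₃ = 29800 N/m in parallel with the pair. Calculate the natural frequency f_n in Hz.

6.76 Hz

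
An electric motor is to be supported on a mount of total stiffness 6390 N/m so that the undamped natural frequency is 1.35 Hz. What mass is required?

88.8 kg

ω_n = 2πf_n = 2π × 1.35 = 8.482 rad/s.
m = k/ω_n² = 6390/8.482² = 6390/71.95 = 88.81 kg.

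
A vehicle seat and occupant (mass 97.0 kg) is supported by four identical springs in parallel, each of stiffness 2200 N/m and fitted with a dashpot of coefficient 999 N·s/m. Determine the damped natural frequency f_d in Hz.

1.28 Hz

Parallel springs add: k_eq = 4 × 2200 = 8800 N/m.
ω_n = √(k_eq/m) = √(8800/97.0) = 9.525 rad/s.
Critical damping c_c = 2√(k_eq·m) = 2√(8800 × 97.0) = 1848 N·s/m, so ζ = c/c_c = 999/1848 = 0.5406.
ω_d = ω_n√(1 − ζ²) = 9.525 × √(1 − 0.292) = 8.013 rad/s.
f_d = ω_d/(2π) = 1.275 Hz.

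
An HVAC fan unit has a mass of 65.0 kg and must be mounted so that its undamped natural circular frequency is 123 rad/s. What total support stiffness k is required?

k = m·ω_n² = 65.0 × 123.0² = 65.0 × 15130 = 983400 N/m.

983000 N/m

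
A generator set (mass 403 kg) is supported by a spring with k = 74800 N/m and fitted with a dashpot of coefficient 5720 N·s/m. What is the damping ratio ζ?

0.521

ω_n = √(k/m) = √(74800/403) = 13.62 rad/s.
Critical damping c_c = 2√(k·m) = 2√(74800 × 403) = 10980 N·s/m, so ζ = c/c_c = 5720/10980 = 0.5209.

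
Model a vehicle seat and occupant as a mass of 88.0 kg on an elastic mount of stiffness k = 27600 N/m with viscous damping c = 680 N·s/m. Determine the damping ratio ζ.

0.218

ω_n = √(k/m) = √(27600/88.0) = 17.71 rad/s.
Critical damping c_c = 2√(k·m) = 2√(27600 × 88.0) = 3117 N·s/m, so ζ = c/c_c = 680/3117 = 0.2182.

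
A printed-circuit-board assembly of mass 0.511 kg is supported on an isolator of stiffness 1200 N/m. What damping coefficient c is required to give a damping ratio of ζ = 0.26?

c_c = 2√(k·m) = 2√(1200 × 0.511) = 49.53 N·s/m.
c = ζ·c_c = 0.26 × 49.53 = 12.88 N·s/m.

12.9 N·s/m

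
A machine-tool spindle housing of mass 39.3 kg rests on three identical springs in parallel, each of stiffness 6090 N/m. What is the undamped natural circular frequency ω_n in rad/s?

21.6 rad/s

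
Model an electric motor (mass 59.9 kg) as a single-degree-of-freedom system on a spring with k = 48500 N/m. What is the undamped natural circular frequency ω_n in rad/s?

28.5 rad/s

ω_n = √(k/m) = √(48500/59.9) = √809.7 = 28.45 rad/s.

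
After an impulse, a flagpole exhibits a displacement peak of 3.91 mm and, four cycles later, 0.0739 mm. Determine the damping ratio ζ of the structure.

0.156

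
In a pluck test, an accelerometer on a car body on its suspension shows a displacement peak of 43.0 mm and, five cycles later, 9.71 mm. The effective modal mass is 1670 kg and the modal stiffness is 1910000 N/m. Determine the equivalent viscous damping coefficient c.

Logarithmic decrement δ = (1/n)·ln(x₀/x_n) = (1/5)·ln(43.0/9.71) = (1/5)·ln(4.428) = 0.2976.
ζ = δ/√(4π² + δ²) = 0.2976/√(39.48 + 0.0886) = 0.2976/6.290 = 0.04731.
c = ζ · 2√(km) = 0.04731 × 2√(1910000 × 1670) = 0.04731 × 113000 = 5344 N·s/m.

5340 N·s/m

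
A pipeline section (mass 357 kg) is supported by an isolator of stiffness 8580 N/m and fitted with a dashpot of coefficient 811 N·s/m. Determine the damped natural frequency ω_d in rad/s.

ω_n = √(k/m) = √(8580/357) = 4.902 rad/s.
Critical damping c_c = 2√(k·m) = 2√(8580 × 357) = 3500 N·s/m, so ζ = c/c_c = 811/3500 = 0.2317.
ω_d = ω_n√(1 − ζ²) = 4.902 × √(1 − 0.0537) = 4.769 rad/s.

4.77 rad/s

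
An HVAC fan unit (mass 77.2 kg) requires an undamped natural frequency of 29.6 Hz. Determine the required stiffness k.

2670000 N/m

ω_n = 2πf_n = 2π × 29.6 = 186.0 rad/s.
k = m·ω_n² = 77.2 × 186.0² = 77.2 × 34590 = 2670000 N/m.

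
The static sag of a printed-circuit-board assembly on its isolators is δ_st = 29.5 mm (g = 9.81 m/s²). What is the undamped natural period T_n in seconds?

0.345 s

ω_n = √(g/δ_st) = √(9.81/0.0295) = √332.5 = 18.24 rad/s.
T_n = 2π/ω_n = 6.283/18.24 = 0.3446 s.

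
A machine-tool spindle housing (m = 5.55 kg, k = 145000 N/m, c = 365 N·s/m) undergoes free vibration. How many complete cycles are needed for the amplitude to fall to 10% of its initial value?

2 cycles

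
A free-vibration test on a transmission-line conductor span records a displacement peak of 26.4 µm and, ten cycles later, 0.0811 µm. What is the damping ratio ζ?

Logarithmic decrement δ = (1/n)·ln(x₀/x_n) = (1/10)·ln(26.4/0.0811) = (1/10)·ln(325.5) = 0.5785.
ζ = δ/√(4π² + δ²) = 0.5785/√(39.48 + 0.335) = 0.5785/6.310 = 0.09169.

0.0917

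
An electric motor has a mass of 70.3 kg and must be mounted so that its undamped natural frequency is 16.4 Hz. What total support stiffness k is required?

746000 N/m

ω_n = 2πf_n = 2π × 16.4 = 103.0 rad/s.
k = m·ω_n² = 70.3 × 103.0² = 70.3 × 10620 = 746500 N/m.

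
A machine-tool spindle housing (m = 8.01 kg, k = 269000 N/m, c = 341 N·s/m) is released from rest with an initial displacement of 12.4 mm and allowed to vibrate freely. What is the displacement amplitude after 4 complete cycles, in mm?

0.656 mm

ζ = c/(2√(km)) = 341/(2√(269000 × 8.01)) = 341/2936 = 0.1162.
Logarithmic decrement δ = 2πζ/√(1 − ζ²) = 2π × 0.1162/√(1 − 0.0135) = 0.7348.
After n cycles, x_n/x₀ = e^(−nδ), so x_4 = 12.4 × e^(−4 × 0.7348) = 12.4 × 0.05291 = 0.6561 mm.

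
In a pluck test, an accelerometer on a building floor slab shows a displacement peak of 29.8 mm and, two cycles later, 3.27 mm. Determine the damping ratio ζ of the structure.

Logarithmic decrement δ = (1/n)·ln(x₀/x_n) = (1/2)·ln(29.8/3.27) = (1/2)·ln(9.113) = 1.105.
ζ = δ/√(4π² + δ²) = 1.105/√(39.48 + 1.22) = 1.105/6.380 = 0.1732.

0.173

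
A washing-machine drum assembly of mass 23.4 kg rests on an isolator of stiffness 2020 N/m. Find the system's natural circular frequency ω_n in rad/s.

9.29 rad/s

ω_n = √(k/m) = √(2020/23.4) = √86.32 = 9.291 rad/s.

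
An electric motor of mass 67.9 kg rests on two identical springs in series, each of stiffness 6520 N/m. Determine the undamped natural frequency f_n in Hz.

Series springs: 1/k_eq = 2/6520, so k_eq = 6520/2 = 3260 N/m.
ω_n = √(k_eq/m) = √(3260/67.9) = √48.01 = 6.929 rad/s.
f_n = ω_n/(2π) = 6.929/6.283 = 1.103 Hz.

1.10 Hz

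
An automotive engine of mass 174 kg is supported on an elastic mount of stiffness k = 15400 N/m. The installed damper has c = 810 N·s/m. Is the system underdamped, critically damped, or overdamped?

c_c = 2√(k·m) = 3274 N·s/m; ζ = c/c_c = 810/3274 = 0.247.
Since ζ < 1 the system is underdamped.

underdamped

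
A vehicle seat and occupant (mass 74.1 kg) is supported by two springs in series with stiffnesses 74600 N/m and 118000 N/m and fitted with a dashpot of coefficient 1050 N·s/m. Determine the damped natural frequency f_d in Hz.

3.79 Hz

Series springs: 1/k_eq = 1/74600 + 1/118000 = 2.188×10^-5, so k_eq = 45710 N/m.
ω_n = √(k_eq/m) = √(45710/74.1) = 24.84 rad/s.
Critical damping c_c = 2√(k_eq·m) = 2√(45710 × 74.1) = 3681 N·s/m, so ζ = c/c_c = 1050/3681 = 0.2853.
ω_d = ω_n√(1 − ζ²) = 24.84 × √(1 − 0.0814) = 23.80 rad/s.
f_d = ω_d/(2π) = 3.788 Hz.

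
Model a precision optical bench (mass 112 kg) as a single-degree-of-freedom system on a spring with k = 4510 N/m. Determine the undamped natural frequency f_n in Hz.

1.01 Hz

ω_n = √(k/m) = √(4510/112) = √40.27 = 6.346 rad/s.
f_n = ω_n/(2π) = 6.346/6.283 = 1.010 Hz.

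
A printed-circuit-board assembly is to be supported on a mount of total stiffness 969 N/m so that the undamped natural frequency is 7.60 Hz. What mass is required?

0.425 kg

ω_n = 2πf_n = 2π × 7.60 = 47.75 rad/s.
m = k/ω_n² = 969/47.75² = 969/2280 = 0.4249 kg.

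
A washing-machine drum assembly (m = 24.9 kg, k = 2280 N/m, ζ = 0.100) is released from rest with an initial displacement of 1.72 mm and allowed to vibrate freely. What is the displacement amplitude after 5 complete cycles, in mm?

0.0732 mm

Logarithmic decrement δ = 2πζ/√(1 − ζ²) = 2π × 0.1000/√(1 − 0.0100) = 0.6315.
After n cycles, x_n/x₀ = e^(−nδ), so x_5 = 1.72 × e^(−5 × 0.6315) = 1.72 × 0.04254 = 0.07316 mm.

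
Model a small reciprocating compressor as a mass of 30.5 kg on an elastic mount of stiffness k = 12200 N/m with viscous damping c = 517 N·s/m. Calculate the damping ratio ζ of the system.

ω_n = √(k/m) = √(12200/30.5) = 20.00 rad/s.
Critical damping c_c = 2√(k·m) = 2√(12200 × 30.5) = 1220 N·s/m, so ζ = c/c_c = 517/1220 = 0.4238.

0.424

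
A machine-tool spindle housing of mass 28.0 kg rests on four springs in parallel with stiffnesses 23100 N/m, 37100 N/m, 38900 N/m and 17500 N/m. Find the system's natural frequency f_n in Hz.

10.3 Hz

Parallel springs add: k_eq = 23100 + 37100 + 38900 + 17500 = 116600 N/m.
ω_n = √(k_eq/m) = √(116600/28.0) = √4164 = 64.53 rad/s.
f_n = ω_n/(2π) = 64.53/6.283 = 10.27 Hz.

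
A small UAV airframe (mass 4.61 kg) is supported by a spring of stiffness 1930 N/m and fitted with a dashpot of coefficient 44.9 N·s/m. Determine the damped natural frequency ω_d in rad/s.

ω_n = √(k/m) = √(1930/4.61) = 20.46 rad/s.
Critical damping c_c = 2√(k·m) = 2√(1930 × 4.61) = 188.7 N·s/m, so ζ = c/c_c = 44.9/188.7 = 0.2380.
ω_d = ω_n√(1 − ζ²) = 20.46 × √(1 − 0.0566) = 19.87 rad/s.

19.9 rad/s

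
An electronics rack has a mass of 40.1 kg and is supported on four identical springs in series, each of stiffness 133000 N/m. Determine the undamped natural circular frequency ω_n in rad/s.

Series springs: 1/k_eq = 4/133000, so k_eq = 133000/4 = 33250 N/m.
ω_n = √(k_eq/m) = √(33250/40.1) = √829.2 = 28.80 rad/s.

28.8 rad/s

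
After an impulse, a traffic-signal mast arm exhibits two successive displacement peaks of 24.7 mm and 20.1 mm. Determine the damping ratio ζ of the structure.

Logarithmic decrement δ = (1/n)·ln(x₀/x_n) = (1/1)·ln(24.7/20.1) = (1/1)·ln(1.229) = 0.2061.
ζ = δ/√(4π² + δ²) = 0.2061/√(39.48 + 0.0425) = 0.2061/6.287 = 0.03278.

0.0328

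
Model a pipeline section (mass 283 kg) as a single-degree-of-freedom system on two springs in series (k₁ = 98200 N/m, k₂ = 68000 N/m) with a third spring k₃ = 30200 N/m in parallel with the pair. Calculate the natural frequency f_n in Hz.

Series pair: k_s = k₁k₂/(k₁+k₂) = (98200)(68000)/(98200 + 68000) = 40180 N/m. In parallel with k₃: k_eq = 40180 + 30200 = 70380 N/m.
ω_n = √(k_eq/m) = √(70380/283) = √248.7 = 15.77 rad/s.
f_n = ω_n/(2π) = 15.77/6.283 = 2.510 Hz.

2.51 Hz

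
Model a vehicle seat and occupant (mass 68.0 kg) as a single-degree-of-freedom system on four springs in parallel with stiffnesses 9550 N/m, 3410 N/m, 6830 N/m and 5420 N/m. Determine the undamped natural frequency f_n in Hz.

Parallel springs add: k_eq = 9550 + 3410 + 6830 + 5420 = 25210 N/m.
ω_n = √(k_eq/m) = √(25210/68.0) = √370.7 = 19.25 rad/s.
f_n = ω_n/(2π) = 19.25/6.283 = 3.064 Hz.

3.06 Hz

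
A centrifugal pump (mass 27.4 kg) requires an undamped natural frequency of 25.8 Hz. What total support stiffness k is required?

ω_n = 2πf_n = 2π × 25.8 = 162.1 rad/s.
k = m·ω_n² = 27.4 × 162.1² = 27.4 × 26280 = 720000 N/m.

720000 N/m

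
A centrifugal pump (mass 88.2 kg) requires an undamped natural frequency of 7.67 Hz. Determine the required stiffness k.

205000 N/m

ω_n = 2πf_n = 2π × 7.67 = 48.19 rad/s.
k = m·ω_n² = 88.2 × 48.19² = 88.2 × 2322 = 204800 N/m.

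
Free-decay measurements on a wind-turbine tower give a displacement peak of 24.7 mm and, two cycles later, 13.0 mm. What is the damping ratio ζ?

Logarithmic decrement δ = (1/n)·ln(x₀/x_n) = (1/2)·ln(24.7/13.0) = (1/2)·ln(1.900) = 0.3209.
ζ = δ/√(4π² + δ²) = 0.3209/√(39.48 + 0.103) = 0.3209/6.291 = 0.05101.

0.0510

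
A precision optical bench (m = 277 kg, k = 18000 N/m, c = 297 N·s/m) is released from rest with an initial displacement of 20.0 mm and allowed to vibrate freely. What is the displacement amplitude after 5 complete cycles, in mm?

2.46 mm

ζ = c/(2√(km)) = 297/(2√(18000 × 277)) = 297/4466 = 0.06650.
Logarithmic decrement δ = 2πζ/√(1 − ζ²) = 2π × 0.06650/√(1 − 0.00442) = 0.4188.
After n cycles, x_n/x₀ = e^(−nδ), so x_5 = 20.0 × e^(−5 × 0.4188) = 20.0 × 0.1232 = 2.464 mm.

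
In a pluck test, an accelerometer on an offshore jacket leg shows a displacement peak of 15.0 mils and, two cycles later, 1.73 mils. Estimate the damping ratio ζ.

Logarithmic decrement δ = (1/n)·ln(x₀/x_n) = (1/2)·ln(15.0/1.73) = (1/2)·ln(8.671) = 1.080.
ζ = δ/√(4π² + δ²) = 1.080/√(39.48 + 1.17) = 1.080/6.375 = 0.1694.

0.169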